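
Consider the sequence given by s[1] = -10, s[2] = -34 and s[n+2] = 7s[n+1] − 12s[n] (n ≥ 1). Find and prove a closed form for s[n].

Claim: s[n] = -4^n − 2·3^n.

Base cases: s[1] = -10 and -4^1 − 2·3^1 = -10; s[2] = -34 and -4^2 − 2·3^2 = -34.
Assume s[j] = -4^j − 2·3^j for all 1 ≤ j ≤ m, where m ≥ 2.
Then s[m+1] = 7s[m] − 12s[m−1] = 7·(-4^m − 2·3^m) − 12·(-4^{m−1} − 2·3^{m−1}) = -(7·4 − 12)4^{m−1} − 2·(7·3 − 12)3^{m−1} = -16·4^{m−1} − 18·3^{m−1} = -4^{m+1} − 2·3^{m+1}.
Hence s[n] = -4^n − 2·3^n for every n ≥ 1, by strong induction.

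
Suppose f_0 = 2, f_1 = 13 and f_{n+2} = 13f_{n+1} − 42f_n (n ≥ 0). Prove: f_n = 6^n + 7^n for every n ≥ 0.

Base cases: f_0 = 2 and 6^0 + 7^0 = 2; f_1 = 13 and 6^1 + 7^1 = 13.
Assume f_j = 6^j + 7^j for all 0 ≤ j ≤ k, where k ≥ 1.
Then f_{k+1} = 13f_k − 42f_{k−1} = 13·(6^k + 7^k) − 42·(6^{k−1} + 7^{k−1}) = (13·6 − 42)6^{k−1} + (13·7 − 42)7^{k−1} = 36·6^{k−1} + 49·7^{k−1} = 6^{k+1} + 7^{k+1}.
By strong induction, f_n = 6^n + 7^n for all n ≥ 0.

f_n = 6^n + 7^n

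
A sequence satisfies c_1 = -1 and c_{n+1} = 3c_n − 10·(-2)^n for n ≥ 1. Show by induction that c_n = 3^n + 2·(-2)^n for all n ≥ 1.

Base case: c_1 = -1, and 3^1 + 2·(-2)^1 = 3 − 4 = -1.
Assume c_r = 3^r + 2·(-2)^r for some r ≥ 1.
Then c_{r+1} = 3c_r − 10·(-2)^r = 3·(3^r + 2·(-2)^r) − 10·(-2)^r = 3^{r+1} + 6·(-2)^r − 10·(-2)^r = 3^{r+1} − 4·(-2)^r = 3^{r+1} + 2·(-2)^{r+1}.
So the formula holds for r+1, and by induction c_n = 3^n + 2·(-2)^n for all n ≥ 1.

c_n = 3^n + 2·(-2)^n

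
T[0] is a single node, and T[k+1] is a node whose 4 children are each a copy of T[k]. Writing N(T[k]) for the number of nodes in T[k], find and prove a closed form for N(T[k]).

Claim: N(T[k]) = (4^{k+1} − 1)/3.

Base case: N(T[0]) = 1, and (4^{0+1} − 1)/3 = 1.
Assume N(T[r]) = (4^{r+1} − 1)/3.
Then N(T[r+1]) = 1 + 4N(T[r]) = 1 + 4·(4^{r+1} − 1)/3 = 1 + (4^{r+2} − 4)/3 = (3 + 4^{r+2} − 4)/3 = (4^{r+2} − 1)/3.
This completes the inductive step, so N(T[k]) = (4^{k+1} − 1)/3 for all k ≥ 0.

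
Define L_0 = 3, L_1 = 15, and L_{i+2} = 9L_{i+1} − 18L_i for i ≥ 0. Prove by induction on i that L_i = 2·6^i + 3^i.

Base cases: L_0 = 3 and 2·6^0 + 3^0 = 3; L_1 = 15 and 2·6^1 + 3^1 = 15.
Assume L_j = 2·6^j + 3^j for all 0 ≤ j ≤ m, where m ≥ 1.
Then L_{m+1} = 9L_m − 18L_{m−1} = 9·(2·6^m + 3^m) − 18·(2·6^{m−1} + 3^{m−1}) = 2·(9·6 − 18)6^{m−1} + (9·3 − 18)3^{m−1} = 72·6^{m−1} + 9·3^{m−1} = 2·6^{m+1} + 3^{m+1}.
This completes the inductive step, so L_i = 2·6^i + 3^i for all i ≥ 0.

L_i = 2·6^i + 3^i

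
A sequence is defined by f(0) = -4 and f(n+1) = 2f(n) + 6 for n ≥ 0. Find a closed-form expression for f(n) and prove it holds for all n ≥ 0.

Claim: f(n) = 2^{n+1} − 6.

Base case: f(0) = -4, and 2^{0+1} − 6 = 2 − 6 = -4.
Assume f(k) = 2^{k+1} − 6 for some k ≥ 0.
Then f(k+1) = 2f(k) + 6 = 2·(2^{k+1} − 6) + 6 = 2^{k+2} − 12 + 6 = 2^{k+2} − 6.
This completes the inductive step, so f(n) = 2^{n+1} − 6 for all n ≥ 0.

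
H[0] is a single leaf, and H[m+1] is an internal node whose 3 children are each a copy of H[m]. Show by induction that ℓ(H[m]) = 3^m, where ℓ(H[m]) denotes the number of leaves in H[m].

Base case: ℓ(H[0]) = 1, and 3^0 = 1.
Assume ℓ(H[r]) = 3^r.
Then ℓ(H[r+1]) = 3·ℓ(H[r]) = 3·3^r = 3^{r+1}.
Hence ℓ(H[m]) = 3^m for every m ≥ 0, by induction.

ℓ(H[m]) = 3^m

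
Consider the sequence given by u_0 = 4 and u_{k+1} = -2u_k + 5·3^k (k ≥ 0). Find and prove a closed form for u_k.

Claim: u_k = 3·(-2)^k + 3^k.

Base case: u_0 = 4, and 3·(-2)^0 + 3^0 = 3 + 1 = 4.
Assume u_m = 3·(-2)^m + 3^m for some m ≥ 0.
Then u_{m+1} = -2u_m + 5·3^m = -2·(3·(-2)^m + 3^m) + 5·3^m = 3·(-2)^{m+1} − 2·3^m + 5·3^m = 3·(-2)^{m+1} + 3·3^m = 3·(-2)^{m+1} + 3^{m+1}.
So the formula holds for m+1, and by induction u_k = 3·(-2)^k + 3^k for all k ≥ 0.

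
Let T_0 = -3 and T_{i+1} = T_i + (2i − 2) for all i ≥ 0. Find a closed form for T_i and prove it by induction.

Claim: T_i = i^2 − 3i − 3.

Base case: T_0 = -3, and 0^2 − 3·0 − 3 = -3.
Assume T_r = r^2 − 3r − 3.
Then T_{r+1} = T_r + (2r − 2) = (r^2 − 3r − 3) + (2r − 2) = r^2 − r − 5,
and (r+1)^2 − 3·(r+1) − 3 = r^2 − r − 5.
Hence T_i = i^2 − 3i − 3 for every i ≥ 0, by induction.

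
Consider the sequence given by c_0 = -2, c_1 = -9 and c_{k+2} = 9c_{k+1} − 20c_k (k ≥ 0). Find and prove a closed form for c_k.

Claim: c_k = -5^k − 4^k.

Base cases: c_0 = -2 and -5^0 − 4^0 = -2; c_1 = -9 and -5^1 − 4^1 = -9.
Assume c_j = -5^j − 4^j for all 0 ≤ j ≤ r, where r ≥ 1.
Then c_{r+1} = 9c_r − 20c_{r−1} = 9·(-5^r − 4^r) − 20·(-5^{r−1} − 4^{r−1}) = -(9·5 − 20)5^{r−1} − (9·4 − 20)4^{r−1} = -25·5^{r−1} − 16·4^{r−1} = -5^{r+1} − 4^{r+1}.
By strong induction, c_k = -5^k − 4^k for all k ≥ 0.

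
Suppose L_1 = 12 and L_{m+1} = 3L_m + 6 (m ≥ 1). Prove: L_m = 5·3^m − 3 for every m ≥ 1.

Base case: L_1 = 12, and 5·3^1 − 3 = 15 − 3 = 12.
Assume L_j = 5·3^j − 3 for some j ≥ 1.
Then L_{j+1} = 3L_j + 6 = 3·(5·3^j − 3) + 6 = 15·3^j − 9 + 6 = 5·3^{j+1} − 3.
This completes the inductive step, so L_m = 5·3^m − 3 for all m ≥ 1.

L_m = 5·3^m − 3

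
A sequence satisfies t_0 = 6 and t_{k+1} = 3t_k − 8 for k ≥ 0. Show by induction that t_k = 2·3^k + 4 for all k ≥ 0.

Base case: t_0 = 6, and 2·3^0 + 4 = 2 + 4 = 6.
Assume t_j = 2·3^j + 4 for some j ≥ 0.
Then t_{j+1} = 3t_j − 8 = 3·(2·3^j + 4) − 8 = 6·3^j + 12 − 8 = 2·3^{j+1} + 4.
By induction, t_k = 2·3^k + 4 for all k ≥ 0.

t_k = 2·3^k + 4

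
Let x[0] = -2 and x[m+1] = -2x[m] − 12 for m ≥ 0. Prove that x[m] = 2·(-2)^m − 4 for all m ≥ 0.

Base case: x[0] = -2, and 2·(-2)^0 − 4 = 2 − 4 = -2.
Assume x[r] = 2·(-2)^r − 4 for some r ≥ 0.
Then x[r+1] = -2x[r] − 12 = -2·(2·(-2)^r − 4) − 12 = -4·(-2)^r + 8 − 12 = 2·(-2)^{r+1} − 4.
By induction, x[m] = 2·(-2)^m − 4 for all m ≥ 0.

x[m] = 2·(-2)^m − 4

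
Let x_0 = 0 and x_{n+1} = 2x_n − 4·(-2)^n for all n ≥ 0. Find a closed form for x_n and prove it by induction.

Claim: x_n = -2^n + (-2)^n.

Base case: x_0 = 0, and -2^0 + (-2)^0 = -1 + 1 = 0.
Assume x_j = -2^j + (-2)^j for some j ≥ 0.
Then x_{j+1} = 2x_j − 4·(-2)^j = 2·(-2^j + (-2)^j) − 4·(-2)^j = -2^{j+1} + 2·(-2)^j − 4·(-2)^j = -2^{j+1} − 2·(-2)^j = -2^{j+1} + (-2)^{j+1}.
Hence x_n = -2^n + (-2)^n for every n ≥ 0, by induction.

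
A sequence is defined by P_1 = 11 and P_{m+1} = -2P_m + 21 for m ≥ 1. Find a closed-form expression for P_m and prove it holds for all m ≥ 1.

Claim: P_m = -2·(-2)^m + 7.

Base case: P_1 = 11, and -2·(-2)^1 + 7 = 4 + 7 = 11.
Assume P_j = -2·(-2)^j + 7 for some j ≥ 1.
Then P_{j+1} = -2P_j + 21 = -2·(-2·(-2)^j + 7) + 21 = 4·(-2)^j − 14 + 21 = -2·(-2)^{j+1} + 7.
Hence P_m = -2·(-2)^m + 7 for every m ≥ 1, by induction.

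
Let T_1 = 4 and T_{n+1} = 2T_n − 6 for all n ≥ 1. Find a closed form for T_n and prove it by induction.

Claim: T_n = -2^n + 6.

Base case: T_1 = 4, and -2^1 + 6 = -2 + 6 = 4.
Assume T_k = -2^k + 6 for some k ≥ 1.
Then T_{k+1} = 2T_k − 6 = 2·(-2^k + 6) − 6 = -2^{k+1} + 12 − 6 = -2^{k+1} + 6.
This completes the inductive step, so T_n = -2^n + 6 for all n ≥ 1.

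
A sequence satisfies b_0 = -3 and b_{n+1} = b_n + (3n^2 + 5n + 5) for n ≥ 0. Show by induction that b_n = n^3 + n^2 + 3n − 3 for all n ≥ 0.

Base case: b_0 = -3, and 0^3 + 0^2 + 3·0 − 3 = -3.
Assume b_j = j^3 + j^2 + 3j − 3.
Then b_{j+1} = b_j + (3j^2 + 5j + 5) = (j^3 + j^2 + 3j − 3) + (3j^2 + 5j + 5) = j^3 + 4j^2 + 8j + 2,
and (j+1)^3 + (j+1)^2 + 3·(j+1) − 3 = j^3 + 4j^2 + 8j + 2.
By induction, b_n = n^3 + n^2 + 3n − 3 for all n ≥ 0.

b_n = n^3 + n^2 + 3n − 3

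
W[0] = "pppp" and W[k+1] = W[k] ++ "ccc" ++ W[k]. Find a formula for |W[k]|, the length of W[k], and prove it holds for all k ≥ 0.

Claim: |W[k]| = 7·2^k − 3.

Base case: |W[0]| = 4, and 7·2^0 − 3 = 4.
Assume |W[r]| = 7·2^r − 3.
Then |W[r+1]| = |W[r]| + 3 + |W[r]| = 2|W[r]| + 3 = 2(7·2^r − 3) + 3 = 7·2^{r+1} − 6 + 3 = 7·2^{r+1} − 3.
This completes the inductive step, so |W[k]| = 7·2^k − 3 for all k ≥ 0.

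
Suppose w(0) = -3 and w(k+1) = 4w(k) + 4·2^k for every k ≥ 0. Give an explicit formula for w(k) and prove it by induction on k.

Claim: w(k) = -4^k − 2·2^k.

Base case: w(0) = -3, and -4^0 − 2·2^0 = -1 − 2 = -3.
Assume w(j) = -4^j − 2·2^j for some j ≥ 0.
Then w(j+1) = 4w(j) + 4·2^j = 4·(-4^j − 2·2^j) + 4·2^j = -4^{j+1} − 8·2^j + 4·2^j = -4^{j+1} − 4·2^j = -4^{j+1} − 2·2^{j+1}.
By induction, w(k) = -4^k − 2·2^k for all k ≥ 0.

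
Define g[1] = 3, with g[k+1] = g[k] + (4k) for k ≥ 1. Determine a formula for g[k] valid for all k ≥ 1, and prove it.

Claim: g[k] = 2k^2 − 2k + 3.

Base case: g[1] = 3, and 2·1^2 − 2·1 + 3 = 3.
Assume g[j] = 2j^2 − 2j + 3.
Then g[j+1] = g[j] + (4j) = (2j^2 − 2j + 3) + (4j) = 2j^2 + 2j + 3,
and 2·(j+1)^2 − 2·(j+1) + 3 = 2j^2 + 2j + 3.
Hence g[k] = 2k^2 − 2k + 3 for every k ≥ 1, by induction.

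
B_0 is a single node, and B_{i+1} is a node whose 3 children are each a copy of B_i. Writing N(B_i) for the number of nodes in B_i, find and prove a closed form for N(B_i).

Claim: N(B_i) = (3^{i+1} − 1)/2.

Base case: N(B_0) = 1, and (3^{0+1} − 1)/2 = 1.
Assume N(B_j) = (3^{j+1} − 1)/2.
Then N(B_{j+1}) = 1 + 3N(B_j) = 1 + 3·(3^{j+1} − 1)/2 = 1 + (3^{j+2} − 3)/2 = (2 + 3^{j+2} − 3)/2 = (3^{j+2} − 1)/2.
This completes the inductive step, so N(B_i) = (3^{i+1} − 1)/2 for all i ≥ 0.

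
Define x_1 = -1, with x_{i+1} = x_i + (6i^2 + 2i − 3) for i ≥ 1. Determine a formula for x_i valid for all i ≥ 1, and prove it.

Claim: x_i = 2i^3 − 2i^2 − 3i + 2.

Base case: x_1 = -1, and 2·1^3 − 2·1^2 − 3·1 + 2 = -1.
Assume x_r = 2r^3 − 2r^2 − 3r + 2.
Then x_{r+1} = x_r + (6r^2 + 2r − 3) = (2r^3 − 2r^2 − 3r + 2) + (6r^2 + 2r − 3) = 2r^3 + 4r^2 − r − 1,
and 2·(r+1)^3 − 2·(r+1)^2 − 3·(r+1) + 2 = 2r^3 + 4r^2 − r − 1.
This completes the inductive step, so x_i = 2i^3 − 2i^2 − 3i + 2 for all i ≥ 1.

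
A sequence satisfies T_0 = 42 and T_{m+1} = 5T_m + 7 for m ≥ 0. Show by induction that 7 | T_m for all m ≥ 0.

Base case: T_0 = 42 = 7·6, so 7 | T_0.
Assume 7 | T_r, so T_r = 7t for some integer t.
Then T_{r+1} = 5T_r + 7 = 5·(7t) + 7 = 7(5t + 1), so 7 | T_{r+1}.
By induction, 7 | T_m for all m ≥ 0.

7 | T_m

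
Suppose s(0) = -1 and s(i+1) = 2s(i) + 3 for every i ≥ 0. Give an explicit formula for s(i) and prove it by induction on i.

Claim: s(i) = 2^{i+1} − 3.

Base case: s(0) = -1, and 2^{0+1} − 3 = 2 − 3 = -1.
Assume s(r) = 2^{r+1} − 3 for some r ≥ 0.
Then s(r+1) = 2s(r) + 3 = 2·(2^{r+1} − 3) + 3 = 2^{r+2} − 6 + 3 = 2^{r+2} − 3.
By induction, s(i) = 2^{i+1} − 3 for all i ≥ 0.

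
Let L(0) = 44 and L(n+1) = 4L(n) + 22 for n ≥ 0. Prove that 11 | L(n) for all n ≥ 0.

Base case: L(0) = 44 = 11·4, so 11 | L(0).
Assume 11 | L(r), so L(r) = 11t for some integer t.
Then L(r+1) = 4L(r) + 22 = 4·(11t) + 22 = 11(4t + 2), so 11 | L(r+1).
Hence 11 | L(n) for every n ≥ 0, by induction.

11 | L(n)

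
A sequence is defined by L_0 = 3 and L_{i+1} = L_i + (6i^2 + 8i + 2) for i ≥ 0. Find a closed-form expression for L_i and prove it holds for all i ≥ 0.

Claim: L_i = 2i^3 + i^2 − i + 3.

Base case: L_0 = 3, and 2·0^3 + 0^2 − 0 + 3 = 3.
Assume L_m = 2m^3 + m^2 − m + 3.
Then L_{m+1} = L_m + (6m^2 + 8m + 2) = (2m^3 + m^2 − m + 3) + (6m^2 + 8m + 2) = 2m^3 + 7m^2 + 7m + 5,
and 2·(m+1)^3 + (m+1)^2 − (m+1) + 3 = 2m^3 + 7m^2 + 7m + 5.
Hence L_i = 2i^3 + i^2 − i + 3 for every i ≥ 0, by induction.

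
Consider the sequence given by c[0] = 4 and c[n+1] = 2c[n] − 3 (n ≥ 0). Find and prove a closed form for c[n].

Claim: c[n] = 2^n + 3.

Base case: c[0] = 4, and 2^0 + 3 = 1 + 3 = 4.
Assume c[j] = 2^j + 3 for some j ≥ 0.
Then c[j+1] = 2c[j] − 3 = 2·(2^j + 3) − 3 = 2^{j+1} + 6 − 3 = 2^{j+1} + 3.
So the formula holds for j+1, and by induction c[n] = 2^n + 3 for all n ≥ 0.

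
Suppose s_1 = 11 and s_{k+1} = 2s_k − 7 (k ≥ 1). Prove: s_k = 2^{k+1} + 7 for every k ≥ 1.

Base case: s_1 = 11, and 2^{1+1} + 7 = 4 + 7 = 11.
Assume s_j = 2^{j+1} + 7 for some j ≥ 1.
Then s_{j+1} = 2s_j − 7 = 2·(2^{j+1} + 7) − 7 = 2^{j+2} + 14 − 7 = 2^{j+2} + 7.
So the formula holds for j+1, and by induction s_k = 2^{k+1} + 7 for all k ≥ 1.

s_k = 2^{k+1} + 7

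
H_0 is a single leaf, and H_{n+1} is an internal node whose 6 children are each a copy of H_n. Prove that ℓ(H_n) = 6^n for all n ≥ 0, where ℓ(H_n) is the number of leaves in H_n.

Base case: ℓ(H_0) = 1, and 6^0 = 1.
Assume ℓ(H_k) = 6^k.
Then ℓ(H_{k+1}) = 6·ℓ(H_k) = 6·6^k = 6^{k+1}.
This completes the inductive step, so ℓ(H_n) = 6^n for all n ≥ 0.

ℓ(H_n) = 6^n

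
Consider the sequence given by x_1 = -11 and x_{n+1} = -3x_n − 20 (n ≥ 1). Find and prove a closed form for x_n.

Claim: x_n = 2·(-3)^n − 5.

Base case: x_1 = -11, and 2·(-3)^1 − 5 = -6 − 5 = -11.
Assume x_m = 2·(-3)^m − 5 for some m ≥ 1.
Then x_{m+1} = -3x_m − 20 = -3·(2·(-3)^m − 5) − 20 = -6·(-3)^m + 15 − 20 = 2·(-3)^{m+1} − 5.
This completes the inductive step, so x_n = 2·(-3)^n − 5 for all n ≥ 1.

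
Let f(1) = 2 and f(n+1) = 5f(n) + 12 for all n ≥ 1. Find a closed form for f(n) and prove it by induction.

Claim: f(n) = 5^n − 3.

Base case: f(1) = 2, and 5^1 − 3 = 5 − 3 = 2.
Assume f(j) = 5^j − 3 for some j ≥ 1.
Then f(j+1) = 5f(j) + 12 = 5·(5^j − 3) + 12 = 5^{j+1} − 15 + 12 = 5^{j+1} − 3.
So the formula holds for j+1, and by induction f(n) = 5^n − 3 for all n ≥ 1.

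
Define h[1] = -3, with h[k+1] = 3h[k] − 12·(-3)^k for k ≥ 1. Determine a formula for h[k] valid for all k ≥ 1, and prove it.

Claim: h[k] = 3^k + 2·(-3)^k.

Base case: h[1] = -3, and 3^1 + 2·(-3)^1 = 3 − 6 = -3.
Assume h[m] = 3^m + 2·(-3)^m for some m ≥ 1.
Then h[m+1] = 3h[m] − 12·(-3)^m = 3·(3^m + 2·(-3)^m) − 12·(-3)^m = 3^{m+1} + 6·(-3)^m − 12·(-3)^m = 3^{m+1} − 6·(-3)^m = 3^{m+1} + 2·(-3)^{m+1}.
This completes the inductive step, so h[k] = 3^k + 2·(-3)^k for all k ≥ 1.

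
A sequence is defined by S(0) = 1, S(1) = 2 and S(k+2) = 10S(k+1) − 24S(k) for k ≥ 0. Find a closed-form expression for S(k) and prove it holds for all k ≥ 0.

Claim: S(k) = -6^k + 2·4^k.

Base cases: S(0) = 1 and -6^0 + 2·4^0 = 1; S(1) = 2 and -6^1 + 2·4^1 = 2.
Assume S(j) = -6^j + 2·4^j for all 0 ≤ j ≤ m, where m ≥ 1.
Then S(m+1) = 10S(m) − 24S(m−1) = 10·(-6^m + 2·4^m) − 24·(-6^{m−1} + 2·4^{m−1}) = -(10·6 − 24)6^{m−1} + 2·(10·4 − 24)4^{m−1} = -36·6^{m−1} + 32·4^{m−1} = -6^{m+1} + 2·4^{m+1}.
So the formula holds for m+1, and by strong induction S(k) = -6^k + 2·4^k for all k ≥ 0.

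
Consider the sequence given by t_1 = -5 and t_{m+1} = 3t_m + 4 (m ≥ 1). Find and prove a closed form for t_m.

Claim: t_m = -3^m − 2.

Base case: t_1 = -5, and -3^1 − 2 = -3 − 2 = -5.
Assume t_j = -3^j − 2 for some j ≥ 1.
Then t_{j+1} = 3t_j + 4 = 3·(-3^j − 2) + 4 = -3^{j+1} − 6 + 4 = -3^{j+1} − 2.
Hence t_m = -3^m − 2 for every m ≥ 1, by induction.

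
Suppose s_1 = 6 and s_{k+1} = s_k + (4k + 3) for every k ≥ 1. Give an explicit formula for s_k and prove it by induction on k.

Claim: s_k = 2k^2 + k + 3.

Base case: s_1 = 6, and 2·1^2 + 1 + 3 = 6.
Assume s_r = 2r^2 + r + 3.
Then s_{r+1} = s_r + (4r + 3) = (2r^2 + r + 3) + (4r + 3) = 2r^2 + 5r + 6,
and 2·(r+1)^2 + (r+1) + 3 = 2r^2 + 5r + 6.
Hence s_k = 2k^2 + k + 3 for every k ≥ 1, by induction.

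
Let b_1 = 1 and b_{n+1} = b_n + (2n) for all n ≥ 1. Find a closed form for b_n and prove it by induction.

Claim: b_n = n^2 − n + 1.

Base case: b_1 = 1, and 1^2 − 1 + 1 = 1.
Assume b_m = m^2 − m + 1.
Then b_{m+1} = b_m + (2m) = (m^2 − m + 1) + (2m) = m^2 + m + 1,
and (m+1)^2 − (m+1) + 1 = m^2 + m + 1.
By induction, b_n = n^2 − n + 1 for all n ≥ 1.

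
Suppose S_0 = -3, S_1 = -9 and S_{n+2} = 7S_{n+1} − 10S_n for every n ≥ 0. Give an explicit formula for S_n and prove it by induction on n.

Claim: S_n = -5^n − 2·2^n.

Base cases: S_0 = -3 and -5^0 − 2·2^0 = -3; S_1 = -9 and -5^1 − 2·2^1 = -9.
Assume S_j = -5^j − 2·2^j for all 0 ≤ j ≤ r, where r ≥ 1.
Then S_{r+1} = 7S_r − 10S_{r−1} = 7·(-5^r − 2·2^r) − 10·(-5^{r−1} − 2·2^{r−1}) = -(7·5 − 10)5^{r−1} − 2·(7·2 − 10)2^{r−1} = -25·5^{r−1} − 8·2^{r−1} = -5^{r+1} − 2·2^{r+1}.
So the formula holds for r+1, and by strong induction S_n = -5^n − 2·2^n for all n ≥ 0.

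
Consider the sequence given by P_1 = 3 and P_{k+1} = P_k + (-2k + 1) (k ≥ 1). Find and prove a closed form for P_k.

Claim: P_k = -k^2 + 2k + 2.

Base case: P_1 = 3, and -1^2 + 2·1 + 2 = 3.
Assume P_m = -m^2 + 2m + 2.
Then P_{m+1} = P_m + (-2m + 1) = (-m^2 + 2m + 2) + (-2m + 1) = -m^2 + 3,
and -(m+1)^2 + 2·(m+1) + 2 = -m^2 + 3.
By induction, P_k = -k^2 + 2k + 2 for all k ≥ 1.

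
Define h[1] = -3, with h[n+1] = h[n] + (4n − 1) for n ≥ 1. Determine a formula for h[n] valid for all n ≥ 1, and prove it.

Claim: h[n] = 2n^2 − 3n − 2.

Base case: h[1] = -3, and 2·1^2 − 3·1 − 2 = -3.
Assume h[j] = 2j^2 − 3j − 2.
Then h[j+1] = h[j] + (4j − 1) = (2j^2 − 3j − 2) + (4j − 1) = 2j^2 + j − 3,
and 2·(j+1)^2 − 3·(j+1) − 2 = 2j^2 + j − 3.
Hence h[n] = 2n^2 − 3n − 2 for every n ≥ 1, by induction.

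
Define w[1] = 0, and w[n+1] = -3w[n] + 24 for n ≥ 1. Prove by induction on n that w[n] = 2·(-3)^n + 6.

Base case: w[1] = 0, and 2·(-3)^1 + 6 = -6 + 6 = 0.
Assume w[r] = 2·(-3)^r + 6 for some r ≥ 1.
Then w[r+1] = -3w[r] + 24 = -3·(2·(-3)^r + 6) + 24 = -6·(-3)^r − 18 + 24 = 2·(-3)^{r+1} + 6.
Hence w[n] = 2·(-3)^n + 6 for every n ≥ 1, by induction.

w[n] = 2·(-3)^n + 6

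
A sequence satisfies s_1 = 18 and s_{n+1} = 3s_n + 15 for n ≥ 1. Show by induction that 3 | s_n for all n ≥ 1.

Base case: s_1 = 18 = 3·6, so 3 | s_1.
Assume 3 | s_k, so s_k = 3t for some integer t.
Then s_{k+1} = 3s_k + 15 = 3·(3t) + 15 = 3(3t + 5), so 3 | s_{k+1}.
So the property holds for k+1, and by induction 3 | s_n for all n ≥ 1.

3 | s_n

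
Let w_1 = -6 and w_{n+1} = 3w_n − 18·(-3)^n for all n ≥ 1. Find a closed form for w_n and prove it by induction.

Claim: w_n = 3^n + 3·(-3)^n.

Base case: w_1 = -6, and 3^1 + 3·(-3)^1 = 3 − 9 = -6.
Assume w_m = 3^m + 3·(-3)^m for some m ≥ 1.
Then w_{m+1} = 3w_m − 18·(-3)^m = 3·(3^m + 3·(-3)^m) − 18·(-3)^m = 3^{m+1} + 9·(-3)^m − 18·(-3)^m = 3^{m+1} − 9·(-3)^m = 3^{m+1} + 3·(-3)^{m+1}.
This completes the inductive step, so w_n = 3^n + 3·(-3)^n for all n ≥ 1.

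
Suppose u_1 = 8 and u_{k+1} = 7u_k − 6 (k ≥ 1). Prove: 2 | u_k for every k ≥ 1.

Base case: u_1 = 8 = 2·4, so 2 | u_1.
Assume 2 | u_r, so u_r = 2t for some integer t.
Then u_{r+1} = 7u_r − 6 = 7·(2t) − 6 = 2(7t − 3), so 2 | u_{r+1}.
So the property holds for r+1, and by induction 2 | u_k for all k ≥ 1.

2 | u_k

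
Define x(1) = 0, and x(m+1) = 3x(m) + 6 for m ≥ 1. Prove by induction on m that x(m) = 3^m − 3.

Base case: x(1) = 0, and 3^1 − 3 = 3 − 3 = 0.
Assume x(j) = 3^j − 3 for some j ≥ 1.
Then x(j+1) = 3x(j) + 6 = 3·(3^j − 3) + 6 = 3^{j+1} − 9 + 6 = 3^{j+1} − 3.
So the formula holds for j+1, and by induction x(m) = 3^m − 3 for all m ≥ 1.

x(m) = 3^m − 3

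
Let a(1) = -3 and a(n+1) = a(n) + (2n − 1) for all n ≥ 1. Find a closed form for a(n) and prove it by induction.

Claim: a(n) = n^2 − 2n − 2.

Base case: a(1) = -3, and 1^2 − 2·1 − 2 = -3.
Assume a(r) = r^2 − 2r − 2.
Then a(r+1) = a(r) + (2r − 1) = (r^2 − 2r − 2) + (2r − 1) = r^2 − 3,
and (r+1)^2 − 2·(r+1) − 2 = r^2 − 3.
By induction, a(n) = n^2 − 2n − 2 for all n ≥ 1.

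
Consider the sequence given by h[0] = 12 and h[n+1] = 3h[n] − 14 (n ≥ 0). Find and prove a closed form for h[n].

Claim: h[n] = 5·3^n + 7.

Base case: h[0] = 12, and 5·3^0 + 7 = 5 + 7 = 12.
Assume h[j] = 5·3^j + 7 for some j ≥ 0.
Then h[j+1] = 3h[j] − 14 = 3·(5·3^j + 7) − 14 = 15·3^j + 21 − 14 = 5·3^{j+1} + 7.
By induction, h[n] = 5·3^n + 7 for all n ≥ 0.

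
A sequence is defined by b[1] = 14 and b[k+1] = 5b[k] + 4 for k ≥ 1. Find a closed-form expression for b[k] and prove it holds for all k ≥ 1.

Claim: b[k] = 3·5^k − 1.

Base case: b[1] = 14, and 3·5^1 − 1 = 15 − 1 = 14.
Assume b[j] = 3·5^j − 1 for some j ≥ 1.
Then b[j+1] = 5b[j] + 4 = 5·(3·5^j − 1) + 4 = 15·5^j − 5 + 4 = 3·5^{j+1} − 1.
Hence b[k] = 3·5^k − 1 for every k ≥ 1, by induction.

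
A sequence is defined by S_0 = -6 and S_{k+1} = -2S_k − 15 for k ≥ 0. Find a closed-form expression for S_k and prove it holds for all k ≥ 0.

Claim: S_k = -(-2)^k − 5.

Base case: S_0 = -6, and -(-2)^0 − 5 = -1 − 5 = -6.
Assume S_j = -(-2)^j − 5 for some j ≥ 0.
Then S_{j+1} = -2S_j − 15 = -2·(-(-2)^j − 5) − 15 = 2·(-2)^j + 10 − 15 = -(-2)^{j+1} − 5.
By induction, S_k = -(-2)^k − 5 for all k ≥ 0.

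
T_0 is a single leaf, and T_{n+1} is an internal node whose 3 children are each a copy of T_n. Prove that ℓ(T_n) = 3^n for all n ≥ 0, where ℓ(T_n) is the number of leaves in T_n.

Base case: ℓ(T_0) = 1, and 3^0 = 1.
Assume ℓ(T_m) = 3^m.
Then ℓ(T_{m+1}) = 3·ℓ(T_m) = 3·3^m = 3^{m+1}.
Hence ℓ(T_n) = 3^n for every n ≥ 0, by induction.

ℓ(T_n) = 3^n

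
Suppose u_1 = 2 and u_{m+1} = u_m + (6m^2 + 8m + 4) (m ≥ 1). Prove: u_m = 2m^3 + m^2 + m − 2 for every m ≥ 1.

Base case: u_1 = 2, and 2·1^3 + 1^2 + 1 − 2 = 2.
Assume u_r = 2r^3 + r^2 + r − 2.
Then u_{r+1} = u_r + (6r^2 + 8r + 4) = (2r^3 + r^2 + r − 2) + (6r^2 + 8r + 4) = 2r^3 + 7r^2 + 9r + 2,
and 2·(r+1)^3 + (r+1)^2 + (r+1) − 2 = 2r^3 + 7r^2 + 9r + 2.
By induction, u_m = 2m^3 + m^2 + m − 2 for all m ≥ 1.

u_m = 2m^3 + m^2 + m − 2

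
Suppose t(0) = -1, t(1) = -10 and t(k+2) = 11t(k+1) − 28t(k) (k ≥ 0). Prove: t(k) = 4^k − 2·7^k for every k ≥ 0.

Base cases: t(0) = -1 and 4^0 − 2·7^0 = -1; t(1) = -10 and 4^1 − 2·7^1 = -10.
Assume t(i) = 4^i − 2·7^i for all 0 ≤ i ≤ j, where j ≥ 1.
Then t(j+1) = 11t(j) − 28t(j−1) = 11·(4^j − 2·7^j) − 28·(4^{j−1} − 2·7^{j−1}) = (11·4 − 28)4^{j−1} − 2·(11·7 − 28)7^{j−1} = 16·4^{j−1} − 98·7^{j−1} = 4^{j+1} − 2·7^{j+1}.
By strong induction, t(k) = 4^k − 2·7^k for all k ≥ 0.

t(k) = 4^k − 2·7^k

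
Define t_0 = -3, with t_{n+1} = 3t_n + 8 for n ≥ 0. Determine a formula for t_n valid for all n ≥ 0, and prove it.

Claim: t_n = 3^n − 4.

Base case: t_0 = -3, and 3^0 − 4 = 1 − 4 = -3.
Assume t_j = 3^j − 4 for some j ≥ 0.
Then t_{j+1} = 3t_j + 8 = 3·(3^j − 4) + 8 = 3^{j+1} − 12 + 8 = 3^{j+1} − 4.
By induction, t_n = 3^n − 4 for all n ≥ 0.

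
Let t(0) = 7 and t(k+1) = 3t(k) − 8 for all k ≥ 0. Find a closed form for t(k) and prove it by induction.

Claim: t(k) = 3^{k+1} + 4.

Base case: t(0) = 7, and 3^{0+1} + 4 = 3 + 4 = 7.
Assume t(m) = 3^{m+1} + 4 for some m ≥ 0.
Then t(m+1) = 3t(m) − 8 = 3·(3^{m+1} + 4) − 8 = 3^{m+2} + 12 − 8 = 3^{m+2} + 4.
This completes the inductive step, so t(k) = 3^{k+1} + 4 for all k ≥ 0.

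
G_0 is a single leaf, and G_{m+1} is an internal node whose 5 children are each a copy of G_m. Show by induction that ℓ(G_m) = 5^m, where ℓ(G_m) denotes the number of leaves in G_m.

Base case: ℓ(G_0) = 1, and 5^0 = 1.
Assume ℓ(G_k) = 5^k.
Then ℓ(G_{k+1}) = 5·ℓ(G_k) = 5·5^k = 5^{k+1}.
By induction, ℓ(G_m) = 5^m for all m ≥ 0.

ℓ(G_m) = 5^m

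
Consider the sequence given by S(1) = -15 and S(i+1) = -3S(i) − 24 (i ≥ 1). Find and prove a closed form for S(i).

Claim: S(i) = 3·(-3)^i − 6.

Base case: S(1) = -15, and 3·(-3)^1 − 6 = -9 − 6 = -15.
Assume S(k) = 3·(-3)^k − 6 for some k ≥ 1.
Then S(k+1) = -3S(k) − 24 = -3·(3·(-3)^k − 6) − 24 = -9·(-3)^k + 18 − 24 = 3·(-3)^{k+1} − 6.
Hence S(i) = 3·(-3)^i − 6 for every i ≥ 1, by induction.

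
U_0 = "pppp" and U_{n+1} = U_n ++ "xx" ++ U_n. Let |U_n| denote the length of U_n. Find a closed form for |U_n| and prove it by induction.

Claim: |U_n| = 6·2^n − 2.

Base case: |U_0| = 4, and 6·2^0 − 2 = 4.
Assume |U_k| = 6·2^k − 2.
Then |U_{k+1}| = |U_k| + 2 + |U_k| = 2|U_k| + 2 = 2(6·2^k − 2) + 2 = 6·2^{k+1} − 4 + 2 = 6·2^{k+1} − 2.
So the formula holds for k+1, and by induction |U_n| = 6·2^n − 2 for all n ≥ 0.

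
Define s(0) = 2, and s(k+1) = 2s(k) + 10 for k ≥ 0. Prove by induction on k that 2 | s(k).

Base case: s(0) = 2 = 2·1, so 2 | s(0).
Assume 2 | s(r), so s(r) = 2t for some integer t.
Then s(r+1) = 2s(r) + 10 = 2·(2t) + 10 = 2(2t + 5), so 2 | s(r+1).
Hence 2 | s(k) for every k ≥ 0, by induction.

2 | s(k)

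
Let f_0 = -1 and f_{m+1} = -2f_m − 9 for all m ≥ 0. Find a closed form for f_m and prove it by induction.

Claim: f_m = 2·(-2)^m − 3.

Base case: f_0 = -1, and 2·(-2)^0 − 3 = 2 − 3 = -1.
Assume f_j = 2·(-2)^j − 3 for some j ≥ 0.
Then f_{j+1} = -2f_j − 9 = -2·(2·(-2)^j − 3) − 9 = -4·(-2)^j + 6 − 9 = 2·(-2)^{j+1} − 3.
This completes the inductive step, so f_m = 2·(-2)^m − 3 for all m ≥ 0.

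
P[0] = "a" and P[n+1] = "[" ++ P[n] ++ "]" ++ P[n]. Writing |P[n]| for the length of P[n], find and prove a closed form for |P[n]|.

Claim: |P[n]| = 3·2^n − 2.

Base case: |P[0]| = 1, and 3·2^0 − 2 = 1.
Assume |P[j]| = 3·2^j − 2.
Then |P[j+1]| = 1 + |P[j]| + 1 + |P[j]| = 2|P[j]| + 2 = 2(3·2^j − 2) + 2 = 3·2^{j+1} − 4 + 2 = 3·2^{j+1} − 2.
Hence |P[n]| = 3·2^n − 2 for every n ≥ 0, by induction.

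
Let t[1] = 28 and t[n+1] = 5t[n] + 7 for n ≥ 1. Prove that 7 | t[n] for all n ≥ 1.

Base case: t[1] = 28 = 7·4, so 7 | t[1].
Assume 7 | t[j], so t[j] = 7s for some integer s.
Then t[j+1] = 5t[j] + 7 = 5·(7s) + 7 = 7(5s + 1), so 7 | t[j+1].
So the property holds for j+1, and by induction 7 | t[n] for all n ≥ 1.

7 | t[n]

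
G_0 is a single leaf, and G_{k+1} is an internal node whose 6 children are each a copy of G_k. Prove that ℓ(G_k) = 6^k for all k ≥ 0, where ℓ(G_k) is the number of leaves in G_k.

Base case: ℓ(G_0) = 1, and 6^0 = 1.
Assume ℓ(G_j) = 6^j.
Then ℓ(G_{j+1}) = 6·ℓ(G_j) = 6·6^j = 6^{j+1}.
Hence ℓ(G_k) = 6^k for every k ≥ 0, by induction.

ℓ(G_k) = 6^k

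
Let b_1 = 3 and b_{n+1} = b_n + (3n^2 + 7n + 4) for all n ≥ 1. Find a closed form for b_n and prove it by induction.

Claim: b_n = n^3 + 2n^2 + n − 1.

Base case: b_1 = 3, and 1^3 + 2·1^2 + 1 − 1 = 3.
Assume b_k = k^3 + 2k^2 + k − 1.
Then b_{k+1} = b_k + (3k^2 + 7k + 4) = (k^3 + 2k^2 + k − 1) + (3k^2 + 7k + 4) = k^3 + 5k^2 + 8k + 3,
and (k+1)^3 + 2·(k+1)^2 + (k+1) − 1 = k^3 + 5k^2 + 8k + 3.
Hence b_n = n^3 + 2n^2 + n − 1 for every n ≥ 1, by induction.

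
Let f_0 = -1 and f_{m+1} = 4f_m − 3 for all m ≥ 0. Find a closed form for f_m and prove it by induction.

Claim: f_m = -2·4^m + 1.

Base case: f_0 = -1, and -2·4^0 + 1 = -2 + 1 = -1.
Assume f_j = -2·4^j + 1 for some j ≥ 0.
Then f_{j+1} = 4f_j − 3 = 4·(-2·4^j + 1) − 3 = -8·4^j + 4 − 3 = -2·4^{j+1} + 1.
So the formula holds for j+1, and by induction f_m = -2·4^m + 1 for all m ≥ 0.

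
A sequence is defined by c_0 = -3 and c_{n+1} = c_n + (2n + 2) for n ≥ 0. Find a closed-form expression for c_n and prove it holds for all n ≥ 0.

Claim: c_n = n^2 + n − 3.

Base case: c_0 = -3, and 0^2 + 0 − 3 = -3.
Assume c_j = j^2 + j − 3.
Then c_{j+1} = c_j + (2j + 2) = (j^2 + j − 3) + (2j + 2) = j^2 + 3j − 1,
and (j+1)^2 + (j+1) − 3 = j^2 + 3j − 1.
By induction, c_n = n^2 + n − 3 for all n ≥ 0.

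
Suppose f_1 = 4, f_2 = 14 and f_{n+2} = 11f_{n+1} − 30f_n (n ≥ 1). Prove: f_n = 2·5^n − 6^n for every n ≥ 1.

Base cases: f_1 = 4 and 2·5^1 − 6^1 = 4; f_2 = 14 and 2·5^2 − 6^2 = 14.
Assume f_i = 2·5^i − 6^i for all 1 ≤ i ≤ j, where j ≥ 2.
Then f_{j+1} = 11f_j − 30f_{j−1} = 11·(2·5^j − 6^j) − 30·(2·5^{j−1} − 6^{j−1}) = 2·(11·5 − 30)5^{j−1} − (11·6 − 30)6^{j−1} = 50·5^{j−1} − 36·6^{j−1} = 2·5^{j+1} − 6^{j+1}.
This completes the inductive step, so f_n = 2·5^n − 6^n for all n ≥ 1.

f_n = 2·5^n − 6^n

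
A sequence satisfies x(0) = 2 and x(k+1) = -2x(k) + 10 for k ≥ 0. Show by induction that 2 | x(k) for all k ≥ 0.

Base case: x(0) = 2 = 2·1, so 2 | x(0).
Assume 2 | x(m), so x(m) = 2t for some integer t.
Then x(m+1) = -2x(m) + 10 = -2·(2t) + 10 = 2(-2t + 5), so 2 | x(m+1).
This completes the inductive step, so 2 | x(k) for all k ≥ 0.

2 | x(k)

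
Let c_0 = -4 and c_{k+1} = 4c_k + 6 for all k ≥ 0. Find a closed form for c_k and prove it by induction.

Claim: c_k = -2·4^k − 2.

Base case: c_0 = -4, and -2·4^0 − 2 = -2 − 2 = -4.
Assume c_r = -2·4^r − 2 for some r ≥ 0.
Then c_{r+1} = 4c_r + 6 = 4·(-2·4^r − 2) + 6 = -8·4^r − 8 + 6 = -2·4^{r+1} − 2.
So the formula holds for r+1, and by induction c_k = -2·4^k − 2 for all k ≥ 0.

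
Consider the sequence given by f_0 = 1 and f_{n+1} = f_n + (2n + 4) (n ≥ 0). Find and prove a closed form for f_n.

Claim: f_n = n^2 + 3n + 1.

Base case: f_0 = 1, and 0^2 + 3·0 + 1 = 1.
Assume f_j = j^2 + 3j + 1.
Then f_{j+1} = f_j + (2j + 4) = (j^2 + 3j + 1) + (2j + 4) = j^2 + 5j + 5,
and (j+1)^2 + 3·(j+1) + 1 = j^2 + 5j + 5.
Hence f_n = n^2 + 3n + 1 for every n ≥ 0, by induction.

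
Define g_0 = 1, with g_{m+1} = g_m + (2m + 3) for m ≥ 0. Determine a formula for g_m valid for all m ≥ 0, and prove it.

Claim: g_m = m^2 + 2m + 1.

Base case: g_0 = 1, and 0^2 + 2·0 + 1 = 1.
Assume g_j = j^2 + 2j + 1.
Then g_{j+1} = g_j + (2j + 3) = (j^2 + 2j + 1) + (2j + 3) = j^2 + 4j + 4,
and (j+1)^2 + 2·(j+1) + 1 = j^2 + 4j + 4.
Hence g_m = m^2 + 2m + 1 for every m ≥ 0, by induction.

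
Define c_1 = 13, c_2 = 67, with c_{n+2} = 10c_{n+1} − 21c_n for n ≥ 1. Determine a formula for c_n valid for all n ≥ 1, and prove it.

Claim: c_n = 7^n + 2·3^n.

Base cases: c_1 = 13 and 7^1 + 2·3^1 = 13; c_2 = 67 and 7^2 + 2·3^2 = 67.
Assume c_j = 7^j + 2·3^j for all 1 ≤ j ≤ m, where m ≥ 2.
Then c_{m+1} = 10c_m − 21c_{m−1} = 10·(7^m + 2·3^m) − 21·(7^{m−1} + 2·3^{m−1}) = (10·7 − 21)7^{m−1} + 2·(10·3 − 21)3^{m−1} = 49·7^{m−1} + 18·3^{m−1} = 7^{m+1} + 2·3^{m+1}.
So the formula holds for m+1, and by strong induction c_n = 7^n + 2·3^n for all n ≥ 1.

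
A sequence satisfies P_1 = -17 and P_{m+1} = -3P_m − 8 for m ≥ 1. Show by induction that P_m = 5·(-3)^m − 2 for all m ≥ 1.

Base case: P_1 = -17, and 5·(-3)^1 − 2 = -15 − 2 = -17.
Assume P_j = 5·(-3)^j − 2 for some j ≥ 1.
Then P_{j+1} = -3P_j − 8 = -3·(5·(-3)^j − 2) − 8 = -15·(-3)^j + 6 − 8 = 5·(-3)^{j+1} − 2.
By induction, P_m = 5·(-3)^m − 2 for all m ≥ 1.

P_m = 5·(-3)^m − 2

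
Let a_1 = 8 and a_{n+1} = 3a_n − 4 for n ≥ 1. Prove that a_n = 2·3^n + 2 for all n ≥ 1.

Base case: a_1 = 8, and 2·3^1 + 2 = 6 + 2 = 8.
Assume a_j = 2·3^j + 2 for some j ≥ 1.
Then a_{j+1} = 3a_j − 4 = 3·(2·3^j + 2) − 4 = 6·3^j + 6 − 4 = 2·3^{j+1} + 2.
Hence a_n = 2·3^n + 2 for every n ≥ 1, by induction.

a_n = 2·3^n + 2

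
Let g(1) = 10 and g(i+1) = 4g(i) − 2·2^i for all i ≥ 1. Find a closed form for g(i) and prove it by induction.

Claim: g(i) = 2·4^i + 2^i.

Base case: g(1) = 10, and 2·4^1 + 2^1 = 8 + 2 = 10.
Assume g(m) = 2·4^m + 2^m for some m ≥ 1.
Then g(m+1) = 4g(m) − 2·2^m = 4·(2·4^m + 2^m) − 2·2^m = 2·4^{m+1} + 4·2^m − 2·2^m = 2·4^{m+1} + 2·2^m = 2·4^{m+1} + 2^{m+1}.
By induction, g(i) = 2·4^i + 2^i for all i ≥ 1.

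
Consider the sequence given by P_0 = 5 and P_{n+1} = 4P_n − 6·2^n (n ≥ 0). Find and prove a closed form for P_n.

Claim: P_n = 2·4^n + 3·2^n.

Base case: P_0 = 5, and 2·4^0 + 3·2^0 = 2 + 3 = 5.
Assume P_k = 2·4^k + 3·2^k for some k ≥ 0.
Then P_{k+1} = 4P_k − 6·2^k = 4·(2·4^k + 3·2^k) − 6·2^k = 2·4^{k+1} + 12·2^k − 6·2^k = 2·4^{k+1} + 6·2^k = 2·4^{k+1} + 3·2^{k+1}.
This completes the inductive step, so P_n = 2·4^n + 3·2^n for all n ≥ 0.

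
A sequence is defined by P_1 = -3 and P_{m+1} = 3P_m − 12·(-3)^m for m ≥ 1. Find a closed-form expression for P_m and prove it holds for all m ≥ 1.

Claim: P_m = 3^m + 2·(-3)^m.

Base case: P_1 = -3, and 3^1 + 2·(-3)^1 = 3 − 6 = -3.
Assume P_j = 3^j + 2·(-3)^j for some j ≥ 1.
Then P_{j+1} = 3P_j − 12·(-3)^j = 3·(3^j + 2·(-3)^j) − 12·(-3)^j = 3^{j+1} + 6·(-3)^j − 12·(-3)^j = 3^{j+1} − 6·(-3)^j = 3^{j+1} + 2·(-3)^{j+1}.
By induction, P_m = 3^m + 2·(-3)^m for all m ≥ 1.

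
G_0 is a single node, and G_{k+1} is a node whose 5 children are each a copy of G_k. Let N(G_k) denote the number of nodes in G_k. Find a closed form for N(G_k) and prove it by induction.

Claim: N(G_k) = (5^{k+1} − 1)/4.

Base case: N(G_0) = 1, and (5^{0+1} − 1)/4 = 1.
Assume N(G_m) = (5^{m+1} − 1)/4.
Then N(G_{m+1}) = 1 + 5N(G_m) = 1 + 5·(5^{m+1} − 1)/4 = 1 + (5^{m+2} − 5)/4 = (4 + 5^{m+2} − 5)/4 = (5^{m+2} − 1)/4.
So the formula holds for m+1, and by induction N(G_k) = (5^{k+1} − 1)/4 for all k ≥ 0.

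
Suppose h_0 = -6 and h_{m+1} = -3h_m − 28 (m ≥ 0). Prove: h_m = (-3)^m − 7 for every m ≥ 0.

Base case: h_0 = -6, and (-3)^0 − 7 = 1 − 7 = -6.
Assume h_r = (-3)^r − 7 for some r ≥ 0.
Then h_{r+1} = -3h_r − 28 = -3·((-3)^r − 7) − 28 = -3·(-3)^r + 21 − 28 = (-3)^{r+1} − 7.
By induction, h_m = (-3)^m − 7 for all m ≥ 0.

h_m = (-3)^m − 7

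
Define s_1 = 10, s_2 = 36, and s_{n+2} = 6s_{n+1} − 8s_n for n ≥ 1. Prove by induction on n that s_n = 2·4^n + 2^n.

Base cases: s_1 = 10 and 2·4^1 + 2^1 = 10; s_2 = 36 and 2·4^2 + 2^2 = 36.
Assume s_j = 2·4^j + 2^j for all 1 ≤ j ≤ m, where m ≥ 2.
Then s_{m+1} = 6s_m − 8s_{m−1} = 6·(2·4^m + 2^m) − 8·(2·4^{m−1} + 2^{m−1}) = 2·(6·4 − 8)4^{m−1} + (6·2 − 8)2^{m−1} = 32·4^{m−1} + 4·2^{m−1} = 2·4^{m+1} + 2^{m+1}.
So the formula holds for m+1, and by strong induction s_n = 2·4^n + 2^n for all n ≥ 1.

s_n = 2·4^n + 2^n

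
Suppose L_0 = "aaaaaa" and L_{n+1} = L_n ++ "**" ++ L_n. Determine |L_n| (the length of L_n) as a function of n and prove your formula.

Claim: |L_n| = 2^{n+3} − 2.

Base case: |L_0| = 6, and 2^{0+3} − 2 = 6.
Assume |L_m| = 2^{m+3} − 2.
Then |L_{m+1}| = |L_m| + 2 + |L_m| = 2|L_m| + 2 = 2(2^{m+3} − 2) + 2 = 2^{m+1+3} − 4 + 2 = 2^{m+1+3} − 2.
So the formula holds for m+1, and by induction |L_n| = 2^{n+3} − 2 for all n ≥ 0.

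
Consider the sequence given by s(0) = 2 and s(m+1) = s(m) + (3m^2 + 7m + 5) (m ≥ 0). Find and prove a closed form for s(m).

Claim: s(m) = m^3 + 2m^2 + 2m + 2.

Base case: s(0) = 2, and 0^3 + 2·0^2 + 2·0 + 2 = 2.
Assume s(r) = r^3 + 2r^2 + 2r + 2.
Then s(r+1) = s(r) + (3r^2 + 7r + 5) = (r^3 + 2r^2 + 2r + 2) + (3r^2 + 7r + 5) = r^3 + 5r^2 + 9r + 7,
and (r+1)^3 + 2·(r+1)^2 + 2·(r+1) + 2 = r^3 + 5r^2 + 9r + 7.
Hence s(m) = m^3 + 2m^2 + 2m + 2 for every m ≥ 0, by induction.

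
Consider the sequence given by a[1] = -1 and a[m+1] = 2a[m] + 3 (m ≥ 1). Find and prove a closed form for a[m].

Claim: a[m] = 2^m − 3.

Base case: a[1] = -1, and 2^1 − 3 = 2 − 3 = -1.
Assume a[r] = 2^r − 3 for some r ≥ 1.
Then a[r+1] = 2a[r] + 3 = 2·(2^r − 3) + 3 = 2^{r+1} − 6 + 3 = 2^{r+1} − 3.
By induction, a[m] = 2^m − 3 for all m ≥ 1.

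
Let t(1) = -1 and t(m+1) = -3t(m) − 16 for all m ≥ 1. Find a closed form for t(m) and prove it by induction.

Claim: t(m) = -(-3)^m − 4.

Base case: t(1) = -1, and -(-3)^1 − 4 = 3 − 4 = -1.
Assume t(j) = -(-3)^j − 4 for some j ≥ 1.
Then t(j+1) = -3t(j) − 16 = -3·(-(-3)^j − 4) − 16 = 3·(-3)^j + 12 − 16 = -(-3)^{j+1} − 4.
Hence t(m) = -(-3)^m − 4 for every m ≥ 1, by induction.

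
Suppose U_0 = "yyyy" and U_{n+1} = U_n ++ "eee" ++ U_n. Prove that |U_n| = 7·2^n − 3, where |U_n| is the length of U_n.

Base case: |U_0| = 4, and 7·2^0 − 3 = 4.
Assume |U_j| = 7·2^j − 3.
Then |U_{j+1}| = |U_j| + 3 + |U_j| = 2|U_j| + 3 = 2(7·2^j − 3) + 3 = 7·2^{j+1} − 6 + 3 = 7·2^{j+1} − 3.
Hence |U_n| = 7·2^n − 3 for every n ≥ 0, by induction.

|U_n| = 7·2^n − 3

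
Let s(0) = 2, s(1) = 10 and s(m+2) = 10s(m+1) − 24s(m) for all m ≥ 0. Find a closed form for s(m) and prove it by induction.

Claim: s(m) = 4^m + 6^m.

Base cases: s(0) = 2 and 4^0 + 6^0 = 2; s(1) = 10 and 4^1 + 6^1 = 10.
Assume s(j) = 4^j + 6^j for all 0 ≤ j ≤ r, where r ≥ 1.
Then s(r+1) = 10s(r) − 24s(r−1) = 10·(4^r + 6^r) − 24·(4^{r−1} + 6^{r−1}) = (10·4 − 24)4^{r−1} + (10·6 − 24)6^{r−1} = 16·4^{r−1} + 36·6^{r−1} = 4^{r+1} + 6^{r+1}.
Hence s(m) = 4^m + 6^m for every m ≥ 0, by strong induction.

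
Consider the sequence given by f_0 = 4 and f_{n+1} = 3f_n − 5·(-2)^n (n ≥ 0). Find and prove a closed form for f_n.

Claim: f_n = 3·3^n + (-2)^n.

Base case: f_0 = 4, and 3·3^0 + (-2)^0 = 3 + 1 = 4.
Assume f_m = 3·3^m + (-2)^m for some m ≥ 0.
Then f_{m+1} = 3f_m − 5·(-2)^m = 3·(3·3^m + (-2)^m) − 5·(-2)^m = 3·3^{m+1} + 3·(-2)^m − 5·(-2)^m = 3·3^{m+1} − 2·(-2)^m = 3·3^{m+1} + (-2)^{m+1}.
Hence f_n = 3·3^n + (-2)^n for every n ≥ 0, by induction.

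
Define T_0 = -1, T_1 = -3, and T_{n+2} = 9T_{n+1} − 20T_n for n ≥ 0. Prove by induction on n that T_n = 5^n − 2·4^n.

Base cases: T_0 = -1 and 5^0 − 2·4^0 = -1; T_1 = -3 and 5^1 − 2·4^1 = -3.
Assume T_i = 5^i − 2·4^i for all 0 ≤ i ≤ j, where j ≥ 1.
Then T_{j+1} = 9T_j − 20T_{j−1} = 9·(5^j − 2·4^j) − 20·(5^{j−1} − 2·4^{j−1}) = (9·5 − 20)5^{j−1} − 2·(9·4 − 20)4^{j−1} = 25·5^{j−1} − 32·4^{j−1} = 5^{j+1} − 2·4^{j+1}.
This completes the inductive step, so T_n = 5^n − 2·4^n for all n ≥ 0.

T_n = 5^n − 2·4^n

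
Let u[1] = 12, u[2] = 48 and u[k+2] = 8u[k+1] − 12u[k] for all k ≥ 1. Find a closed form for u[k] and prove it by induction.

Claim: u[k] = 3·2^k + 6^k.

Base cases: u[1] = 12 and 3·2^1 + 6^1 = 12; u[2] = 48 and 3·2^2 + 6^2 = 48.
Assume u[i] = 3·2^i + 6^i for all 1 ≤ i ≤ j, where j ≥ 2.
Then u[j+1] = 8u[j] − 12u[j−1] = 8·(3·2^j + 6^j) − 12·(3·2^{j−1} + 6^{j−1}) = 3·(8·2 − 12)2^{j−1} + (8·6 − 12)6^{j−1} = 12·2^{j−1} + 36·6^{j−1} = 3·2^{j+1} + 6^{j+1}.
This completes the inductive step, so u[k] = 3·2^k + 6^k for all k ≥ 1.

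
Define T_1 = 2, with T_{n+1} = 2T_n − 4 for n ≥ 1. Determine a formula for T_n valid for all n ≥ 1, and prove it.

Claim: T_n = -2^n + 4.

Base case: T_1 = 2, and -2^1 + 4 = -2 + 4 = 2.
Assume T_k = -2^k + 4 for some k ≥ 1.
Then T_{k+1} = 2T_k − 4 = 2·(-2^k + 4) − 4 = -2^{k+1} + 8 − 4 = -2^{k+1} + 4.
This completes the inductive step, so T_n = -2^n + 4 for all n ≥ 1.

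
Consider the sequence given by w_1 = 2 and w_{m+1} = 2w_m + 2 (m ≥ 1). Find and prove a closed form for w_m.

Claim: w_m = 2^{m+1} − 2.

Base case: w_1 = 2, and 2^{1+1} − 2 = 4 − 2 = 2.
Assume w_j = 2^{j+1} − 2 for some j ≥ 1.
Then w_{j+1} = 2w_j + 2 = 2·(2^{j+1} − 2) + 2 = 2^{j+2} − 4 + 2 = 2^{j+2} − 2.
By induction, w_m = 2^{m+1} − 2 for all m ≥ 1.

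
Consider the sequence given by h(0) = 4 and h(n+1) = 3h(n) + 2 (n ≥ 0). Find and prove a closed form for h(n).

Claim: h(n) = 5·3^n − 1.

Base case: h(0) = 4, and 5·3^0 − 1 = 5 − 1 = 4.
Assume h(m) = 5·3^m − 1 for some m ≥ 0.
Then h(m+1) = 3h(m) + 2 = 3·(5·3^m − 1) + 2 = 15·3^m − 3 + 2 = 5·3^{m+1} − 1.
Hence h(n) = 5·3^n − 1 for every n ≥ 0, by induction.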